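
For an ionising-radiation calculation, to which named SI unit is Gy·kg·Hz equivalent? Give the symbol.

W

Gy = J/kg (absorbed dose = energy per mass),
    = m²·s⁻².
Hz = 1/s = s⁻¹ (frequency is cycles per second).
Combining: Gy·kg·Hz = (m²·s⁻²) · kg · s⁻¹ = kg·m²·s⁻³.
kg·m²·s⁻³ is the base-SI form of the watt.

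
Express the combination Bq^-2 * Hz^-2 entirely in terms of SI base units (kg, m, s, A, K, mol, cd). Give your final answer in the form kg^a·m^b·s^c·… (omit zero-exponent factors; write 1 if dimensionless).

s⁴

Bq = 1/s = s⁻¹ (activity is decays per second).
So Bq⁻² = s².
Hz = 1/s = s⁻¹ (frequency is cycles per second).
So Hz⁻² = s².
Combining: Bq⁻²·Hz⁻² = s² · s² = s⁴.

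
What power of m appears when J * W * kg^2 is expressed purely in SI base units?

4

J = N·m (work = force × distance),
    = kg·m²·s⁻².
W = J/s (power = energy per time),
    = kg·m²·s⁻³.
Combining: J·W·kg² = (kg·m²·s⁻²) · (kg·m²·s⁻³) · kg² = kg⁴·m⁴·s⁻⁵.
The exponent of m is 4.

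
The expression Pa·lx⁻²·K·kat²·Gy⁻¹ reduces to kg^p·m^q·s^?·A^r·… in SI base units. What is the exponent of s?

-2

Pa = kg·m⁻¹·s⁻².
lx = m⁻²·cd.
So lx⁻² = m⁴·cd⁻².
kat = s⁻¹·mol.
So kat² = s⁻²·mol².
Gy = m²·s⁻².
So Gy⁻¹ = m⁻²·s².
Combining: Pa·lx⁻²·K·kat²·Gy⁻¹ = (kg·m⁻¹·s⁻²) · (m⁴·cd⁻²) · K · (s⁻²·mol²) · (m⁻²·s²) = kg·m·s⁻²·K·mol²·cd⁻².
The exponent of s is -2.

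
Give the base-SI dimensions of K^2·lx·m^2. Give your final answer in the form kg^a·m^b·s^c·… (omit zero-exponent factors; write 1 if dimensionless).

lx = m⁻²·cd.
Combining: K²·lx·m² = K² · (m⁻²·cd) · m² = K²·cd.

K²·cd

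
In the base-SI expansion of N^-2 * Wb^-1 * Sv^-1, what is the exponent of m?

N = kg·m·s⁻².
So N⁻² = kg⁻²·m⁻²·s⁴.
Wb = kg·m²·s⁻²·A⁻¹.
So Wb⁻¹ = kg⁻¹·m⁻²·s²·A.
Sv = m²·s⁻².
So Sv⁻¹ = m⁻²·s².
Combining: N⁻²·Wb⁻¹·Sv⁻¹ = (kg⁻²·m⁻²·s⁴) · (kg⁻¹·m⁻²·s²·A) · (m⁻²·s²) = kg⁻³·m⁻⁶·s⁸·A.
The exponent of m is -6.

-6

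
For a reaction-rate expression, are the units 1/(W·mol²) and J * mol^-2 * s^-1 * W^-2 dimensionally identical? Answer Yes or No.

Yes

Left side:
  W = kg·m²·s⁻³.
  So W⁻¹ = kg⁻¹·m⁻²·s³.
  Combining: W⁻¹·mol⁻² = (kg⁻¹·m⁻²·s³) · mol⁻² = kg⁻¹·m⁻²·s³·mol⁻².
Right side:
  J = N·m (work = force × distance),
      = kg·m²·s⁻².
  W = J/s (power = energy per time),
      = kg·m²·s⁻³.
  So W⁻² = kg⁻²·m⁻⁴·s⁶.
  Combining: J·mol⁻²·s⁻¹·W⁻² = (kg·m²·s⁻²) · mol⁻² · s⁻¹ · (kg⁻²·m⁻⁴·s⁶) = kg⁻¹·m⁻²·s³·mol⁻².
Both reduce to kg⁻¹·m⁻²·s³·mol⁻².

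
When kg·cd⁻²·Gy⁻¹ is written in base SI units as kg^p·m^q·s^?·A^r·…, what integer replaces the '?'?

2

Gy = J/kg (absorbed dose = energy per mass),
    = m²·s⁻².
So Gy⁻¹ = m⁻²·s².
Combining: kg·cd⁻²·Gy⁻¹ = kg · cd⁻² · (m⁻²·s²) = kg·m⁻²·s²·cd⁻².
The exponent of s is 2.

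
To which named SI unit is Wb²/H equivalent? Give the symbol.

J

H = Wb/A (inductance = flux per current),
    = kg·m²·s⁻²·A⁻².
So H⁻¹ = kg⁻¹·m⁻²·s²·A².
Wb = V·s (flux: a volt is a weber per second),
    = kg·m²·s⁻²·A⁻¹.
So Wb² = kg²·m⁴·s⁻⁴·A⁻².
Combining: H⁻¹·Wb² = (kg⁻¹·m⁻²·s²·A²) · (kg²·m⁴·s⁻⁴·A⁻²) = kg·m²·s⁻².
kg·m²·s⁻² is the base-SI form of the joule.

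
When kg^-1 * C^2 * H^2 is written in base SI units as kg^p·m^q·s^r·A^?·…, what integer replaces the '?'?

-2

C = A·s = s·A (charge = current × time).
So C² = s²·A².
H = Wb/A (inductance = flux per current),
    = kg·m²·s⁻²·A⁻².
So H² = kg²·m⁴·s⁻⁴·A⁻⁴.
Combining: kg⁻¹·C²·H² = kg⁻¹ · (s²·A²) · (kg²·m⁴·s⁻⁴·A⁻⁴) = kg·m⁴·s⁻²·A⁻².
The exponent of A is -2.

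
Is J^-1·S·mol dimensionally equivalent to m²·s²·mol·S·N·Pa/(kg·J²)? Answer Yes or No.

Left side:
  J = kg·m²·s⁻².
  So J⁻¹ = kg⁻¹·m⁻²·s².
  S = kg⁻¹·m⁻²·s³·A².
  Combining: J⁻¹·S·mol = (kg⁻¹·m⁻²·s²) · (kg⁻¹·m⁻²·s³·A²) · mol = kg⁻²·m⁻⁴·s⁵·A²·mol.
Right side:
  S = kg⁻¹·m⁻²·s³·A².
  N = kg·m·s⁻².
  J = kg·m²·s⁻².
  So J⁻² = kg⁻²·m⁻⁴·s⁴.
  Pa = kg·m⁻¹·s⁻².
  Combining: kg⁻¹·m²·s²·mol·S·N·J⁻²·Pa = kg⁻¹ · m² · s² · mol · (kg⁻¹·m⁻²·s³·A²) · (kg·m·s⁻²) · (kg⁻²·m⁻⁴·s⁴) · (kg·m⁻¹·s⁻²) = kg⁻²·m⁻⁴·s⁵·A²·mol.
Both reduce to kg⁻²·m⁻⁴·s⁵·A²·mol.

Yes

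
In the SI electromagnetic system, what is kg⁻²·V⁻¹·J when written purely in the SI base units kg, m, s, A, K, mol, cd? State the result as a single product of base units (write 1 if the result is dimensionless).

kg⁻²·s·A

V = W/A (potential = power per current),
    = kg·m²·s⁻³·A⁻¹.
So V⁻¹ = kg⁻¹·m⁻²·s³·A.
J = N·m (work = force × distance),
    = kg·m²·s⁻².
Combining: kg⁻²·V⁻¹·J = kg⁻² · (kg⁻¹·m⁻²·s³·A) · (kg·m²·s⁻²) = kg⁻²·s·A.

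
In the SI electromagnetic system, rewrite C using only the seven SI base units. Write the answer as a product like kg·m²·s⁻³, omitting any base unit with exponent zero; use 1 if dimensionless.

C = s·A.

s·A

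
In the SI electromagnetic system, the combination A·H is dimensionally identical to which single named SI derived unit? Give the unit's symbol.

H = kg·m²·s⁻²·A⁻².
Combining: A·H = A · (kg·m²·s⁻²·A⁻²) = kg·m²·s⁻²·A⁻¹.
kg·m²·s⁻²·A⁻¹ is the base-SI form of the weber.

Wb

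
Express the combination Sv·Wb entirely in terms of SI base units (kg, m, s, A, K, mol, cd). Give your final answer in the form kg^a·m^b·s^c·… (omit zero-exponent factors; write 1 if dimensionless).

Sv = J/kg (equivalent dose = energy per mass),
    = m²·s⁻².
Wb = V·s (flux: a volt is a weber per second),
    = kg·m²·s⁻²·A⁻¹.
Combining: Sv·Wb = (m²·s⁻²) · (kg·m²·s⁻²·A⁻¹) = kg·m⁴·s⁻⁴·A⁻¹.

kg·m⁴·s⁻⁴·A⁻¹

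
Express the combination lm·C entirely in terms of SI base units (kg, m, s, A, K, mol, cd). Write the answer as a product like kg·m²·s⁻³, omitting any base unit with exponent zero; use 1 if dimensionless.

lm = cd.
C = s·A.
Combining: lm·C = cd · (s·A) = s·A·cd.

s·A·cd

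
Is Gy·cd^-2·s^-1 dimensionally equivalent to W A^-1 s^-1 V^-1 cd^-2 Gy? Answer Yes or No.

Left side:
  Gy = m²·s⁻².
  Combining: Gy·cd⁻²·s⁻¹ = (m²·s⁻²) · cd⁻² · s⁻¹ = m²·s⁻³·cd⁻².
Right side:
  W = J/s (power = energy per time),
      = kg·m²·s⁻³.
  V = W/A (potential = power per current),
      = kg·m²·s⁻³·A⁻¹.
  So V⁻¹ = kg⁻¹·m⁻²·s³·A.
  Gy = J/kg (absorbed dose = energy per mass),
      = m²·s⁻².
  Combining: W·A⁻¹·s⁻¹·V⁻¹·cd⁻²·Gy = (kg·m²·s⁻³) · A⁻¹ · s⁻¹ · (kg⁻¹·m⁻²·s³·A) · cd⁻² · (m²·s⁻²) = m²·s⁻³·cd⁻².
Both reduce to m²·s⁻³·cd⁻².

Yes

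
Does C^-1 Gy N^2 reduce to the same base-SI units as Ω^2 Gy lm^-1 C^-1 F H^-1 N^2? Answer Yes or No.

No

Left side:
  C = A·s = s·A (charge = current × time).
  So C⁻¹ = s⁻¹·A⁻¹.
  Gy = J/kg (absorbed dose = energy per mass),
      = m²·s⁻².
  N = kg·m/s² = kg·m·s⁻² (force = mass × acceleration).
  So N² = kg²·m²·s⁻⁴.
  Combining: C⁻¹·Gy·N² = (s⁻¹·A⁻¹) · (m²·s⁻²) · (kg²·m²·s⁻⁴) = kg²·m⁴·s⁻⁷·A⁻¹.
Right side:
  Ω = V/A (resistance = voltage per current),
      = kg·m²·s⁻³·A⁻².
  So Ω² = kg²·m⁴·s⁻⁶·A⁻⁴.
  Gy = J/kg (absorbed dose = energy per mass),
      = m²·s⁻².
  lm = cd·sr = cd (luminous flux; sr is dimensionless).
  So lm⁻¹ = cd⁻¹.
  C = A·s = s·A (charge = current × time).
  So C⁻¹ = s⁻¹·A⁻¹.
  F = C/V (capacitance = charge per voltage),
      = A·s/(kg·m²·s⁻³·A⁻¹) (substituting C and V),
      = kg⁻¹·m⁻²·s⁴·A².
  H = Wb/A (inductance = flux per current),
      = kg·m²·s⁻²·A⁻².
  So H⁻¹ = kg⁻¹·m⁻²·s²·A².
  N = kg·m/s² = kg·m·s⁻² (force = mass × acceleration).
  So N² = kg²·m²·s⁻⁴.
  Combining: Ω²·Gy·lm⁻¹·C⁻¹·F·H⁻¹·N² = (kg²·m⁴·s⁻⁶·A⁻⁴) · (m²·s⁻²) · cd⁻¹ · (s⁻¹·A⁻¹) · (kg⁻¹·m⁻²·s⁴·A²) · (kg⁻¹·m⁻²·s²·A²) · (kg²·m²·s⁻⁴) = kg²·m⁴·s⁻⁷·A⁻¹·cd⁻¹.
Left is kg²·m⁴·s⁻⁷·A⁻¹; right is kg²·m⁴·s⁻⁷·A⁻¹·cd⁻¹ — different.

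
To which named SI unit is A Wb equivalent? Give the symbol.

Wb = V·s (flux: a volt is a weber per second),
    = kg·m²·s⁻²·A⁻¹.
Combining: A·Wb = A · (kg·m²·s⁻²·A⁻¹) = kg·m²·s⁻².
kg·m²·s⁻² is the base-SI form of the joule.

J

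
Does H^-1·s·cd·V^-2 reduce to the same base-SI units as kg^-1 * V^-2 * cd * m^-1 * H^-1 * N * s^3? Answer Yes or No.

Yes

Left side:
  H = Wb/A (inductance = flux per current),
      = kg·m²·s⁻²·A⁻².
  So H⁻¹ = kg⁻¹·m⁻²·s²·A².
  V = W/A (potential = power per current),
      = kg·m²·s⁻³·A⁻¹.
  So V⁻² = kg⁻²·m⁻⁴·s⁶·A².
  Combining: H⁻¹·s·cd·V⁻² = (kg⁻¹·m⁻²·s²·A²) · s · cd · (kg⁻²·m⁻⁴·s⁶·A²) = kg⁻³·m⁻⁶·s⁹·A⁴·cd.
Right side:
  V = W/A (potential = power per current),
      = kg·m²·s⁻³·A⁻¹.
  So V⁻² = kg⁻²·m⁻⁴·s⁶·A².
  H = Wb/A (inductance = flux per current),
      = kg·m²·s⁻²·A⁻².
  So H⁻¹ = kg⁻¹·m⁻²·s²·A².
  N = kg·m/s² = kg·m·s⁻² (force = mass × acceleration).
  Combining: kg⁻¹·V⁻²·cd·m⁻¹·H⁻¹·N·s³ = kg⁻¹ · (kg⁻²·m⁻⁴·s⁶·A²) · cd · m⁻¹ · (kg⁻¹·m⁻²·s²·A²) · (kg·m·s⁻²) · s³ = kg⁻³·m⁻⁶·s⁹·A⁴·cd.
Both reduce to kg⁻³·m⁻⁶·s⁹·A⁴·cd.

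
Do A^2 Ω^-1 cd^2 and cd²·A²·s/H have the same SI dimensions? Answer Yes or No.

Left side:
  Ω = kg·m²·s⁻³·A⁻².
  So Ω⁻¹ = kg⁻¹·m⁻²·s³·A².
  Combining: A²·Ω⁻¹·cd² = A² · (kg⁻¹·m⁻²·s³·A²) · cd² = kg⁻¹·m⁻²·s³·A⁴·cd².
Right side:
  H = kg·m²·s⁻²·A⁻².
  So H⁻¹ = kg⁻¹·m⁻²·s²·A².
  Combining: cd²·H⁻¹·A²·s = cd² · (kg⁻¹·m⁻²·s²·A²) · A² · s = kg⁻¹·m⁻²·s³·A⁴·cd².
Both reduce to kg⁻¹·m⁻²·s³·A⁴·cd².

Yes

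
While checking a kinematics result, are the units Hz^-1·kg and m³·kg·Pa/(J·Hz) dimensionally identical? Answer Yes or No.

Yes

Left side:
  Hz = s⁻¹.
  So Hz⁻¹ = s.
  Combining: Hz⁻¹·kg = s · kg = kg·s.
Right side:
  J = kg·m²·s⁻².
  So J⁻¹ = kg⁻¹·m⁻²·s².
  Hz = s⁻¹.
  So Hz⁻¹ = s.
  Pa = kg·m⁻¹·s⁻².
  Combining: J⁻¹·m³·kg·Hz⁻¹·Pa = (kg⁻¹·m⁻²·s²) · m³ · kg · s · (kg·m⁻¹·s⁻²) = kg·s.
Both reduce to kg·s.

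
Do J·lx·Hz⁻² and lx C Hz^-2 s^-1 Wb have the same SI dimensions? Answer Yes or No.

Left side:
  J = kg·m²·s⁻².
  lx = m⁻²·cd.
  Hz = s⁻¹.
  So Hz⁻² = s².
  Combining: J·lx·Hz⁻² = (kg·m²·s⁻²) · (m⁻²·cd) · s² = kg·cd.
Right side:
  lx = lm/m² (illuminance = luminous flux per area),
      = m⁻²·cd.
  C = A·s = s·A (charge = current × time).
  Hz = 1/s = s⁻¹ (frequency is cycles per second).
  So Hz⁻² = s².
  Wb = V·s (flux: a volt is a weber per second),
      = kg·m²·s⁻²·A⁻¹.
  Combining: lx·C·Hz⁻²·s⁻¹·Wb = (m⁻²·cd) · (s·A) · s² · s⁻¹ · (kg·m²·s⁻²·A⁻¹) = kg·cd.
Both reduce to kg·cd.

Yes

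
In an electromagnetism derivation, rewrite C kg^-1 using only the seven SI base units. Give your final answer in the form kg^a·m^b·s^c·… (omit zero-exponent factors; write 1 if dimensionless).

kg⁻¹·s·A

C = s·A.
Combining: C·kg⁻¹ = (s·A) · kg⁻¹ = kg⁻¹·s·A.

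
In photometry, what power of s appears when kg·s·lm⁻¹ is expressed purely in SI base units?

1

lm = cd·sr = cd (luminous flux; sr is dimensionless).
So lm⁻¹ = cd⁻¹.
Combining: kg·s·lm⁻¹ = kg · s · cd⁻¹ = kg·s·cd⁻¹.
The exponent of s is 1.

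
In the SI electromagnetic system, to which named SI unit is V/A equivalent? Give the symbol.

V = kg·m²·s⁻³·A⁻¹.
Combining: A⁻¹·V = A⁻¹ · (kg·m²·s⁻³·A⁻¹) = kg·m²·s⁻³·A⁻².
kg·m²·s⁻³·A⁻² is the base-SI form of the ohm.

Ω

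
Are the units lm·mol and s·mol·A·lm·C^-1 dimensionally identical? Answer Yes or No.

Yes

Left side:
  lm = cd·sr = cd (luminous flux; sr is dimensionless).
  Combining: lm·mol = cd · mol = mol·cd.
Right side:
  lm = cd·sr = cd (luminous flux; sr is dimensionless).
  C = A·s = s·A (charge = current × time).
  So C⁻¹ = s⁻¹·A⁻¹.
  Combining: s·mol·A·lm·C⁻¹ = s · mol · A · cd · (s⁻¹·A⁻¹) = mol·cd.
Both reduce to mol·cd.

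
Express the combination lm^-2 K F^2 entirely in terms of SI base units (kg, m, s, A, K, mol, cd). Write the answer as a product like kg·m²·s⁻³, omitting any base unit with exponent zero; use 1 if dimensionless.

lm = cd·sr = cd (luminous flux; sr is dimensionless).
So lm⁻² = cd⁻².
F = C/V (capacitance = charge per voltage),
    = A·s/(kg·m²·s⁻³·A⁻¹) (substituting C and V),
    = kg⁻¹·m⁻²·s⁴·A².
So F² = kg⁻²·m⁻⁴·s⁸·A⁴.
Combining: lm⁻²·K·F² = cd⁻² · K · (kg⁻²·m⁻⁴·s⁸·A⁴) = kg⁻²·m⁻⁴·s⁸·A⁴·K·cd⁻².

kg⁻²·m⁻⁴·s⁸·A⁴·K·cd⁻²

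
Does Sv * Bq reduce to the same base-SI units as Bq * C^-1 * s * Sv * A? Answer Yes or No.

Yes

Left side:
  Sv = m²·s⁻².
  Bq = s⁻¹.
  Combining: Sv·Bq = (m²·s⁻²) · s⁻¹ = m²·s⁻³.
Right side:
  Bq = 1/s = s⁻¹ (activity is decays per second).
  C = A·s = s·A (charge = current × time).
  So C⁻¹ = s⁻¹·A⁻¹.
  Sv = J/kg (equivalent dose = energy per mass),
      = m²·s⁻².
  Combining: Bq·C⁻¹·s·Sv·A = s⁻¹ · (s⁻¹·A⁻¹) · s · (m²·s⁻²) · A = m²·s⁻³.
Both reduce to m²·s⁻³.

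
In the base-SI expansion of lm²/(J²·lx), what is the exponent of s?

J = N·m (work = force × distance),
    = kg·m²·s⁻².
So J⁻² = kg⁻²·m⁻⁴·s⁴.
lm = cd·sr = cd (luminous flux; sr is dimensionless).
So lm² = cd².
lx = lm/m² (illuminance = luminous flux per area),
    = m⁻²·cd.
So lx⁻¹ = m²·cd⁻¹.
Combining: J⁻²·lm²·lx⁻¹ = (kg⁻²·m⁻⁴·s⁴) · cd² · (m²·cd⁻¹) = kg⁻²·m⁻²·s⁴·cd.
The exponent of s is 4.

4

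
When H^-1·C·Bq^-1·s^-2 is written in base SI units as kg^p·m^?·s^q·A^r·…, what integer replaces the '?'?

H = Wb/A (inductance = flux per current),
    = kg·m²·s⁻²·A⁻².
So H⁻¹ = kg⁻¹·m⁻²·s²·A².
C = A·s = s·A (charge = current × time).
Bq = 1/s = s⁻¹ (activity is decays per second).
So Bq⁻¹ = s.
Combining: H⁻¹·C·Bq⁻¹·s⁻² = (kg⁻¹·m⁻²·s²·A²) · (s·A) · s · s⁻² = kg⁻¹·m⁻²·s²·A³.
The exponent of m is -2.

-2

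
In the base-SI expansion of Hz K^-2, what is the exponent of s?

Hz = 1/s = s⁻¹ (frequency is cycles per second).
Combining: Hz·K⁻² = s⁻¹ · K⁻² = s⁻¹·K⁻².
The exponent of s is -1.

-1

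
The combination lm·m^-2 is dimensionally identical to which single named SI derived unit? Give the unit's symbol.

lx

lm = cd.
Combining: lm·m⁻² = cd · m⁻² = m⁻²·cd.
m⁻²·cd is the base-SI form of the lux.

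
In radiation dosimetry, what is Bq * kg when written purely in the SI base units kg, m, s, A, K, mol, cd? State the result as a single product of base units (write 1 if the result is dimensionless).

Bq = s⁻¹.
Combining: Bq·kg = s⁻¹ · kg = kg·s⁻¹.

kg·s⁻¹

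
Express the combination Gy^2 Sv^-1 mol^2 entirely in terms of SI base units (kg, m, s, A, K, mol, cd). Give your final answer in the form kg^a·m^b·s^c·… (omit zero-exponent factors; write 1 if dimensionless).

Gy = m²·s⁻².
So Gy² = m⁴·s⁻⁴.
Sv = m²·s⁻².
So Sv⁻¹ = m⁻²·s².
Combining: Gy²·Sv⁻¹·mol² = (m⁴·s⁻⁴) · (m⁻²·s²) · mol² = m²·s⁻²·mol².

m²·s⁻²·mol²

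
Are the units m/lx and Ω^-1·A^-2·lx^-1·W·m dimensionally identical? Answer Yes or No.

Left side:
  lx = m⁻²·cd.
  So lx⁻¹ = m²·cd⁻¹.
  Combining: lx⁻¹·m = (m²·cd⁻¹) · m = m³·cd⁻¹.
Right side:
  Ω = kg·m²·s⁻³·A⁻².
  So Ω⁻¹ = kg⁻¹·m⁻²·s³·A².
  lx = m⁻²·cd.
  So lx⁻¹ = m²·cd⁻¹.
  W = kg·m²·s⁻³.
  Combining: Ω⁻¹·A⁻²·lx⁻¹·W·m = (kg⁻¹·m⁻²·s³·A²) · A⁻² · (m²·cd⁻¹) · (kg·m²·s⁻³) · m = m³·cd⁻¹.
Both reduce to m³·cd⁻¹.

Yes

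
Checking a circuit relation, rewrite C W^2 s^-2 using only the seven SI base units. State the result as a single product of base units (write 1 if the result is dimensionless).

C = s·A.
W = kg·m²·s⁻³.
So W² = kg²·m⁴·s⁻⁶.
Combining: C·W²·s⁻² = (s·A) · (kg²·m⁴·s⁻⁶) · s⁻² = kg²·m⁴·s⁻⁷·A.

kg²·m⁴·s⁻⁷·A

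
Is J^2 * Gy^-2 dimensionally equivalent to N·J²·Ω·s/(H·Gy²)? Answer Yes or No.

No

Left side:
  J = kg·m²·s⁻².
  So J² = kg²·m⁴·s⁻⁴.
  Gy = m²·s⁻².
  So Gy⁻² = m⁻⁴·s⁴.
  Combining: J²·Gy⁻² = (kg²·m⁴·s⁻⁴) · (m⁻⁴·s⁴) = kg².
Right side:
  N = kg·m·s⁻².
  J = kg·m²·s⁻².
  So J² = kg²·m⁴·s⁻⁴.
  H = kg·m²·s⁻²·A⁻².
  So H⁻¹ = kg⁻¹·m⁻²·s²·A².
  Ω = kg·m²·s⁻³·A⁻².
  Gy = m²·s⁻².
  So Gy⁻² = m⁻⁴·s⁴.
  Combining: N·J²·H⁻¹·Ω·Gy⁻²·s = (kg·m·s⁻²) · (kg²·m⁴·s⁻⁴) · (kg⁻¹·m⁻²·s²·A²) · (kg·m²·s⁻³·A⁻²) · (m⁻⁴·s⁴) · s = kg³·m·s⁻².
Left is kg²; right is kg³·m·s⁻² — different.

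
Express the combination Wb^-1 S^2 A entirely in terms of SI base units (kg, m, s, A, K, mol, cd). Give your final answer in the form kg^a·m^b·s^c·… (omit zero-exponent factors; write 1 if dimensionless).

kg⁻³·m⁻⁶·s⁸·A⁶

Wb = kg·m²·s⁻²·A⁻¹.
So Wb⁻¹ = kg⁻¹·m⁻²·s²·A.
S = kg⁻¹·m⁻²·s³·A².
So S² = kg⁻²·m⁻⁴·s⁶·A⁴.
Combining: Wb⁻¹·S²·A = (kg⁻¹·m⁻²·s²·A) · (kg⁻²·m⁻⁴·s⁶·A⁴) · A = kg⁻³·m⁻⁶·s⁸·A⁶.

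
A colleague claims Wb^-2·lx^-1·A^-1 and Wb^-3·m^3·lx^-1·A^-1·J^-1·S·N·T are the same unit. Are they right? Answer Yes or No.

No

Left side:
  Wb = V·s (flux: a volt is a weber per second),
      = kg·m²·s⁻²·A⁻¹.
  So Wb⁻² = kg⁻²·m⁻⁴·s⁴·A².
  lx = lm/m² (illuminance = luminous flux per area),
      = m⁻²·cd.
  So lx⁻¹ = m²·cd⁻¹.
  Combining: Wb⁻²·lx⁻¹·A⁻¹ = (kg⁻²·m⁻⁴·s⁴·A²) · (m²·cd⁻¹) · A⁻¹ = kg⁻²·m⁻²·s⁴·A·cd⁻¹.
Right side:
  Wb = kg·m²·s⁻²·A⁻¹.
  So Wb⁻³ = kg⁻³·m⁻⁶·s⁶·A³.
  lx = m⁻²·cd.
  So lx⁻¹ = m²·cd⁻¹.
  J = kg·m²·s⁻².
  So J⁻¹ = kg⁻¹·m⁻²·s².
  S = kg⁻¹·m⁻²·s³·A².
  N = kg·m·s⁻².
  T = kg·s⁻²·A⁻¹.
  Combining: Wb⁻³·m³·lx⁻¹·A⁻¹·J⁻¹·S·N·T = (kg⁻³·m⁻⁶·s⁶·A³) · m³ · (m²·cd⁻¹) · A⁻¹ · (kg⁻¹·m⁻²·s²) · (kg⁻¹·m⁻²·s³·A²) · (kg·m·s⁻²) · (kg·s⁻²·A⁻¹) = kg⁻³·m⁻⁴·s⁷·A³·cd⁻¹.
Left is kg⁻²·m⁻²·s⁴·A·cd⁻¹; right is kg⁻³·m⁻⁴·s⁷·A³·cd⁻¹ — different.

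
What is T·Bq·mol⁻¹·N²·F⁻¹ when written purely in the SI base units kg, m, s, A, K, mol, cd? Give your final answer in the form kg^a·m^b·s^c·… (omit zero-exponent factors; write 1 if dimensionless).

T = kg·s⁻²·A⁻¹.
Bq = s⁻¹.
N = kg·m·s⁻².
So N² = kg²·m²·s⁻⁴.
F = kg⁻¹·m⁻²·s⁴·A².
So F⁻¹ = kg·m²·s⁻⁴·A⁻².
Combining: T·Bq·mol⁻¹·N²·F⁻¹ = (kg·s⁻²·A⁻¹) · s⁻¹ · mol⁻¹ · (kg²·m²·s⁻⁴) · (kg·m²·s⁻⁴·A⁻²) = kg⁴·m⁴·s⁻¹¹·A⁻³·mol⁻¹.

kg⁴·m⁴·s⁻¹¹·A⁻³·mol⁻¹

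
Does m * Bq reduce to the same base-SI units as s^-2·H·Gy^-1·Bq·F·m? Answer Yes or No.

No

Left side:
  Bq = 1/s = s⁻¹ (activity is decays per second).
  Combining: m·Bq = m · s⁻¹ = m·s⁻¹.
Right side:
  H = Wb/A (inductance = flux per current),
      = kg·m²·s⁻²·A⁻².
  Gy = J/kg (absorbed dose = energy per mass),
      = m²·s⁻².
  So Gy⁻¹ = m⁻²·s².
  Bq = 1/s = s⁻¹ (activity is decays per second).
  F = C/V (capacitance = charge per voltage),
      = A·s/(kg·m²·s⁻³·A⁻¹) (substituting C and V),
      = kg⁻¹·m⁻²·s⁴·A².
  Combining: s⁻²·H·Gy⁻¹·Bq·F·m = s⁻² · (kg·m²·s⁻²·A⁻²) · (m⁻²·s²) · s⁻¹ · (kg⁻¹·m⁻²·s⁴·A²) · m = m⁻¹·s.
Left is m·s⁻¹; right is m⁻¹·s — different.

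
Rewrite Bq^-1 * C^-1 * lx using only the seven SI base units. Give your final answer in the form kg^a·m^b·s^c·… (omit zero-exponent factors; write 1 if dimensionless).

m⁻²·A⁻¹·cd

Bq = 1/s = s⁻¹ (activity is decays per second).
So Bq⁻¹ = s.
C = A·s = s·A (charge = current × time).
So C⁻¹ = s⁻¹·A⁻¹.
lx = lm/m² (illuminance = luminous flux per area),
    = m⁻²·cd.
Combining: Bq⁻¹·C⁻¹·lx = s · (s⁻¹·A⁻¹) · (m⁻²·cd) = m⁻²·A⁻¹·cd.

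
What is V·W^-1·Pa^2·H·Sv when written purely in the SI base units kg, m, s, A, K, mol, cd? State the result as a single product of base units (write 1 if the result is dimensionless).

kg³·m²·s⁻⁸·A⁻³

V = W/A (potential = power per current),
    = kg·m²·s⁻³·A⁻¹.
W = J/s (power = energy per time),
    = kg·m²·s⁻³.
So W⁻¹ = kg⁻¹·m⁻²·s³.
Pa = N/m² (pressure = force per area),
    = kg·m⁻¹·s⁻².
So Pa² = kg²·m⁻²·s⁻⁴.
H = Wb/A (inductance = flux per current),
    = kg·m²·s⁻²·A⁻².
Sv = J/kg (equivalent dose = energy per mass),
    = m²·s⁻².
Combining: V·W⁻¹·Pa²·H·Sv = (kg·m²·s⁻³·A⁻¹) · (kg⁻¹·m⁻²·s³) · (kg²·m⁻²·s⁻⁴) · (kg·m²·s⁻²·A⁻²) · (m²·s⁻²) = kg³·m²·s⁻⁸·A⁻³.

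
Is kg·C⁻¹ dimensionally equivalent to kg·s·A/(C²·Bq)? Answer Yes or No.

Left side:
  C = s·A.
  So C⁻¹ = s⁻¹·A⁻¹.
  Combining: kg·C⁻¹ = kg · (s⁻¹·A⁻¹) = kg·s⁻¹·A⁻¹.
Right side:
  C = A·s = s·A (charge = current × time).
  So C⁻² = s⁻²·A⁻².
  Bq = 1/s = s⁻¹ (activity is decays per second).
  So Bq⁻¹ = s.
  Combining: kg·C⁻²·Bq⁻¹·s·A = kg · (s⁻²·A⁻²) · s · s · A = kg·A⁻¹.
Left is kg·s⁻¹·A⁻¹; right is kg·A⁻¹ — different.

No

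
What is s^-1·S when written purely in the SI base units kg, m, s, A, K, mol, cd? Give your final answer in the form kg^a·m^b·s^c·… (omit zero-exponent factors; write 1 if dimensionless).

kg⁻¹·m⁻²·s²·A²

S = 1/Ω (conductance is reciprocal resistance),
    = kg⁻¹·m⁻²·s³·A².
Combining: s⁻¹·S = s⁻¹ · (kg⁻¹·m⁻²·s³·A²) = kg⁻¹·m⁻²·s²·A².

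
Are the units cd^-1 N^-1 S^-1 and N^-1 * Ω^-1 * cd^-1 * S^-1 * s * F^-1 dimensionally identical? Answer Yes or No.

Yes

Left side:
  N = kg·m/s² = kg·m·s⁻² (force = mass × acceleration).
  So N⁻¹ = kg⁻¹·m⁻¹·s².
  S = 1/Ω (conductance is reciprocal resistance),
      = kg⁻¹·m⁻²·s³·A².
  So S⁻¹ = kg·m²·s⁻³·A⁻².
  Combining: cd⁻¹·N⁻¹·S⁻¹ = cd⁻¹ · (kg⁻¹·m⁻¹·s²) · (kg·m²·s⁻³·A⁻²) = m·s⁻¹·A⁻²·cd⁻¹.
Right side:
  N = kg·m/s² = kg·m·s⁻² (force = mass × acceleration).
  So N⁻¹ = kg⁻¹·m⁻¹·s².
  Ω = V/A (resistance = voltage per current),
      = kg·m²·s⁻³·A⁻².
  So Ω⁻¹ = kg⁻¹·m⁻²·s³·A².
  S = 1/Ω (conductance is reciprocal resistance),
      = kg⁻¹·m⁻²·s³·A².
  So S⁻¹ = kg·m²·s⁻³·A⁻².
  F = C/V (capacitance = charge per voltage),
      = A·s/(kg·m²·s⁻³·A⁻¹) (substituting C and V),
      = kg⁻¹·m⁻²·s⁴·A².
  So F⁻¹ = kg·m²·s⁻⁴·A⁻².
  Combining: N⁻¹·Ω⁻¹·cd⁻¹·S⁻¹·s·F⁻¹ = (kg⁻¹·m⁻¹·s²) · (kg⁻¹·m⁻²·s³·A²) · cd⁻¹ · (kg·m²·s⁻³·A⁻²) · s · (kg·m²·s⁻⁴·A⁻²) = m·s⁻¹·A⁻²·cd⁻¹.
Both reduce to m·s⁻¹·A⁻²·cd⁻¹.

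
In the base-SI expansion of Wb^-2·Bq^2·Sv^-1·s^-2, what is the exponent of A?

Wb = V·s (flux: a volt is a weber per second),
    = kg·m²·s⁻²·A⁻¹.
So Wb⁻² = kg⁻²·m⁻⁴·s⁴·A².
Bq = 1/s = s⁻¹ (activity is decays per second).
So Bq² = s⁻².
Sv = J/kg (equivalent dose = energy per mass),
    = m²·s⁻².
So Sv⁻¹ = m⁻²·s².
Combining: Wb⁻²·Bq²·Sv⁻¹·s⁻² = (kg⁻²·m⁻⁴·s⁴·A²) · s⁻² · (m⁻²·s²) · s⁻² = kg⁻²·m⁻⁶·s²·A².
The exponent of A is 2.

2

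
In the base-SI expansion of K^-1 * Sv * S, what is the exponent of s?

Sv = J/kg (equivalent dose = energy per mass),
    = m²·s⁻².
S = 1/Ω (conductance is reciprocal resistance),
    = kg⁻¹·m⁻²·s³·A².
Combining: K⁻¹·Sv·S = K⁻¹ · (m²·s⁻²) · (kg⁻¹·m⁻²·s³·A²) = kg⁻¹·s·A²·K⁻¹.
The exponent of s is 1.

1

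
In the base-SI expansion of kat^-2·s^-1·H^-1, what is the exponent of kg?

kat = mol/s = s⁻¹·mol (catalytic activity).
So kat⁻² = s²·mol⁻².
H = Wb/A (inductance = flux per current),
    = kg·m²·s⁻²·A⁻².
So H⁻¹ = kg⁻¹·m⁻²·s²·A².
Combining: kat⁻²·s⁻¹·H⁻¹ = (s²·mol⁻²) · s⁻¹ · (kg⁻¹·m⁻²·s²·A²) = kg⁻¹·m⁻²·s³·A²·mol⁻².
The exponent of kg is -1.

-1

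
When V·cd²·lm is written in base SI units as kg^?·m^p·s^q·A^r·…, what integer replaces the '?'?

1

V = kg·m²·s⁻³·A⁻¹.
lm = cd.
Combining: V·cd²·lm = (kg·m²·s⁻³·A⁻¹) · cd² · cd = kg·m²·s⁻³·A⁻¹·cd³.
The exponent of kg is 1.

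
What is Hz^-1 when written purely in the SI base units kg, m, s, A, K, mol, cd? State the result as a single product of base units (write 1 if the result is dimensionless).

Hz = s⁻¹.
So Hz⁻¹ = s.

s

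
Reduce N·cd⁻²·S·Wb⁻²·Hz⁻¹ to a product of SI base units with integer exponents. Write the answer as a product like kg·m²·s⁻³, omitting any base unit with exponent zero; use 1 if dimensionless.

N = kg·m/s² = kg·m·s⁻² (force = mass × acceleration).
S = 1/Ω (conductance is reciprocal resistance),
    = kg⁻¹·m⁻²·s³·A².
Wb = V·s (flux: a volt is a weber per second),
    = kg·m²·s⁻²·A⁻¹.
So Wb⁻² = kg⁻²·m⁻⁴·s⁴·A².
Hz = 1/s = s⁻¹ (frequency is cycles per second).
So Hz⁻¹ = s.
Combining: N·cd⁻²·S·Wb⁻²·Hz⁻¹ = (kg·m·s⁻²) · cd⁻² · (kg⁻¹·m⁻²·s³·A²) · (kg⁻²·m⁻⁴·s⁴·A²) · s = kg⁻²·m⁻⁵·s⁶·A⁴·cd⁻².

kg⁻²·m⁻⁵·s⁶·A⁴·cd⁻²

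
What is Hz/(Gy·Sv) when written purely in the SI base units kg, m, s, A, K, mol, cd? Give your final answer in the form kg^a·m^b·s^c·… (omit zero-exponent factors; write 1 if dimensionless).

Hz = s⁻¹.
Gy = m²·s⁻².
So Gy⁻¹ = m⁻²·s².
Sv = m²·s⁻².
So Sv⁻¹ = m⁻²·s².
Combining: Hz·Gy⁻¹·Sv⁻¹ = s⁻¹ · (m⁻²·s²) · (m⁻²·s²) = m⁻⁴·s³.

m⁻⁴·s³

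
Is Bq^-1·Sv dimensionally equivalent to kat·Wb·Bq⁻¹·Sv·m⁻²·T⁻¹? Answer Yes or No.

Left side:
  Bq = 1/s = s⁻¹ (activity is decays per second).
  So Bq⁻¹ = s.
  Sv = J/kg (equivalent dose = energy per mass),
      = m²·s⁻².
  Combining: Bq⁻¹·Sv = s · (m²·s⁻²) = m²·s⁻¹.
Right side:
  kat = mol/s = s⁻¹·mol (catalytic activity).
  Wb = V·s (flux: a volt is a weber per second),
      = kg·m²·s⁻²·A⁻¹.
  Bq = 1/s = s⁻¹ (activity is decays per second).
  So Bq⁻¹ = s.
  Sv = J/kg (equivalent dose = energy per mass),
      = m²·s⁻².
  T = Wb/m² (flux density = flux per area),
      = kg·s⁻²·A⁻¹.
  So T⁻¹ = kg⁻¹·s²·A.
  Combining: kat·Wb·Bq⁻¹·Sv·m⁻²·T⁻¹ = (s⁻¹·mol) · (kg·m²·s⁻²·A⁻¹) · s · (m²·s⁻²) · m⁻² · (kg⁻¹·s²·A) = m²·s⁻²·mol.
Left is m²·s⁻¹; right is m²·s⁻²·mol — different.

No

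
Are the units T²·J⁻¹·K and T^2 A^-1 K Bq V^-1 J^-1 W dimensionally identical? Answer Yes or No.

Left side:
  T = kg·s⁻²·A⁻¹.
  So T² = kg²·s⁻⁴·A⁻².
  J = kg·m²·s⁻².
  So J⁻¹ = kg⁻¹·m⁻²·s².
  Combining: T²·J⁻¹·K = (kg²·s⁻⁴·A⁻²) · (kg⁻¹·m⁻²·s²) · K = kg·m⁻²·s⁻²·A⁻²·K.
Right side:
  T = kg·s⁻²·A⁻¹.
  So T² = kg²·s⁻⁴·A⁻².
  Bq = s⁻¹.
  V = kg·m²·s⁻³·A⁻¹.
  So V⁻¹ = kg⁻¹·m⁻²·s³·A.
  J = kg·m²·s⁻².
  So J⁻¹ = kg⁻¹·m⁻²·s².
  W = kg·m²·s⁻³.
  Combining: T²·A⁻¹·K·Bq·V⁻¹·J⁻¹·W = (kg²·s⁻⁴·A⁻²) · A⁻¹ · K · s⁻¹ · (kg⁻¹·m⁻²·s³·A) · (kg⁻¹·m⁻²·s²) · (kg·m²·s⁻³) = kg·m⁻²·s⁻³·A⁻²·K.
Left is kg·m⁻²·s⁻²·A⁻²·K; right is kg·m⁻²·s⁻³·A⁻²·K — different.

No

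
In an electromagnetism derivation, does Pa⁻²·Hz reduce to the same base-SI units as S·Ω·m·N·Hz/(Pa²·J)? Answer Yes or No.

Yes

Left side:
  Pa = N/m² (pressure = force per area),
      = kg·m⁻¹·s⁻².
  So Pa⁻² = kg⁻²·m²·s⁴.
  Hz = 1/s = s⁻¹ (frequency is cycles per second).
  Combining: Pa⁻²·Hz = (kg⁻²·m²·s⁴) · s⁻¹ = kg⁻²·m²·s³.
Right side:
  S = kg⁻¹·m⁻²·s³·A².
  Ω = kg·m²·s⁻³·A⁻².
  Pa = kg·m⁻¹·s⁻².
  So Pa⁻² = kg⁻²·m²·s⁴.
  N = kg·m·s⁻².
  Hz = s⁻¹.
  J = kg·m²·s⁻².
  So J⁻¹ = kg⁻¹·m⁻²·s².
  Combining: S·Ω·Pa⁻²·m·N·Hz·J⁻¹ = (kg⁻¹·m⁻²·s³·A²) · (kg·m²·s⁻³·A⁻²) · (kg⁻²·m²·s⁴) · m · (kg·m·s⁻²) · s⁻¹ · (kg⁻¹·m⁻²·s²) = kg⁻²·m²·s³.
Both reduce to kg⁻²·m²·s³.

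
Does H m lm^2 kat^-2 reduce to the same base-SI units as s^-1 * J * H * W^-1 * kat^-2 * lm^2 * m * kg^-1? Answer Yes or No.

No

Left side:
  H = kg·m²·s⁻²·A⁻².
  lm = cd.
  So lm² = cd².
  kat = s⁻¹·mol.
  So kat⁻² = s²·mol⁻².
  Combining: H·m·lm²·kat⁻² = (kg·m²·s⁻²·A⁻²) · m · cd² · (s²·mol⁻²) = kg·m³·A⁻²·mol⁻²·cd².
Right side:
  J = kg·m²·s⁻².
  H = kg·m²·s⁻²·A⁻².
  W = kg·m²·s⁻³.
  So W⁻¹ = kg⁻¹·m⁻²·s³.
  kat = s⁻¹·mol.
  So kat⁻² = s²·mol⁻².
  lm = cd.
  So lm² = cd².
  Combining: s⁻¹·J·H·W⁻¹·kat⁻²·lm²·m·kg⁻¹ = s⁻¹ · (kg·m²·s⁻²) · (kg·m²·s⁻²·A⁻²) · (kg⁻¹·m⁻²·s³) · (s²·mol⁻²) · cd² · m · kg⁻¹ = m³·A⁻²·mol⁻²·cd².
Left is kg·m³·A⁻²·mol⁻²·cd²; right is m³·A⁻²·mol⁻²·cd² — different.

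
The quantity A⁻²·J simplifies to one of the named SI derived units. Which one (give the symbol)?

H

J = N·m (work = force × distance),
    = kg·m²·s⁻².
Combining: A⁻²·J = A⁻² · (kg·m²·s⁻²) = kg·m²·s⁻²·A⁻².
kg·m²·s⁻²·A⁻² is the base-SI form of the henry.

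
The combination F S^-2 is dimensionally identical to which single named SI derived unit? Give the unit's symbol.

F = C/V (capacitance = charge per voltage),
    = A·s/(kg·m²·s⁻³·A⁻¹) (substituting C and V),
    = kg⁻¹·m⁻²·s⁴·A².
S = 1/Ω (conductance is reciprocal resistance),
    = kg⁻¹·m⁻²·s³·A².
So S⁻² = kg²·m⁴·s⁻⁶·A⁻⁴.
Combining: F·S⁻² = (kg⁻¹·m⁻²·s⁴·A²) · (kg²·m⁴·s⁻⁶·A⁻⁴) = kg·m²·s⁻²·A⁻².
kg·m²·s⁻²·A⁻² is the base-SI form of the henry.

H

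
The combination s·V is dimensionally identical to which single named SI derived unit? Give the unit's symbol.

V = W/A (potential = power per current),
    = kg·m²·s⁻³·A⁻¹.
Combining: s·V = s · (kg·m²·s⁻³·A⁻¹) = kg·m²·s⁻²·A⁻¹.
kg·m²·s⁻²·A⁻¹ is the base-SI form of the weber.

Wb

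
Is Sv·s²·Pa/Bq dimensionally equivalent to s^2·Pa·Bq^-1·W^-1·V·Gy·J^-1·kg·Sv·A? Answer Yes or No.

Left side:
  Sv = m²·s⁻².
  Bq = s⁻¹.
  So Bq⁻¹ = s.
  Pa = kg·m⁻¹·s⁻².
  Combining: Sv·Bq⁻¹·s²·Pa = (m²·s⁻²) · s · s² · (kg·m⁻¹·s⁻²) = kg·m·s⁻¹.
Right side:
  Pa = N/m² (pressure = force per area),
      = kg·m⁻¹·s⁻².
  Bq = 1/s = s⁻¹ (activity is decays per second).
  So Bq⁻¹ = s.
  W = J/s (power = energy per time),
      = kg·m²·s⁻³.
  So W⁻¹ = kg⁻¹·m⁻²·s³.
  V = W/A (potential = power per current),
      = kg·m²·s⁻³·A⁻¹.
  Gy = J/kg (absorbed dose = energy per mass),
      = m²·s⁻².
  J = N·m (work = force × distance),
      = kg·m²·s⁻².
  So J⁻¹ = kg⁻¹·m⁻²·s².
  Sv = J/kg (equivalent dose = energy per mass),
      = m²·s⁻².
  Combining: s²·Pa·Bq⁻¹·W⁻¹·V·Gy·J⁻¹·kg·Sv·A = s² · (kg·m⁻¹·s⁻²) · s · (kg⁻¹·m⁻²·s³) · (kg·m²·s⁻³·A⁻¹) · (m²·s⁻²) · (kg⁻¹·m⁻²·s²) · kg · (m²·s⁻²) · A = kg·m·s⁻¹.
Both reduce to kg·m·s⁻¹.

Yes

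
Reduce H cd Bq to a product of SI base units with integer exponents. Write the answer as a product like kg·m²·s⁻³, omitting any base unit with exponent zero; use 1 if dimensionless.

H = kg·m²·s⁻²·A⁻².
Bq = s⁻¹.
Combining: H·cd·Bq = (kg·m²·s⁻²·A⁻²) · cd · s⁻¹ = kg·m²·s⁻³·A⁻²·cd.

kg·m²·s⁻³·A⁻²·cd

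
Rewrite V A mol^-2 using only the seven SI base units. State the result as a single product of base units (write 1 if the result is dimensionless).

V = kg·m²·s⁻³·A⁻¹.
Combining: V·A·mol⁻² = (kg·m²·s⁻³·A⁻¹) · A · mol⁻² = kg·m²·s⁻³·mol⁻².

kg·m²·s⁻³·mol⁻²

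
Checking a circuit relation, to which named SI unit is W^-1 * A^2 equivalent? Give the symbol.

W = kg·m²·s⁻³.
So W⁻¹ = kg⁻¹·m⁻²·s³.
Combining: W⁻¹·A² = (kg⁻¹·m⁻²·s³) · A² = kg⁻¹·m⁻²·s³·A².
kg⁻¹·m⁻²·s³·A² is the base-SI form of the siemens.

S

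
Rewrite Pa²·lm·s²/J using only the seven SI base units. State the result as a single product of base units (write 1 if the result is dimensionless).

kg·m⁻⁴·cd

Pa = N/m² (pressure = force per area),
    = kg·m⁻¹·s⁻².
So Pa² = kg²·m⁻²·s⁻⁴.
lm = cd·sr = cd (luminous flux; sr is dimensionless).
J = N·m (work = force × distance),
    = kg·m²·s⁻².
So J⁻¹ = kg⁻¹·m⁻²·s².
Combining: Pa²·lm·s²·J⁻¹ = (kg²·m⁻²·s⁻⁴) · cd · s² · (kg⁻¹·m⁻²·s²) = kg·m⁻⁴·cd.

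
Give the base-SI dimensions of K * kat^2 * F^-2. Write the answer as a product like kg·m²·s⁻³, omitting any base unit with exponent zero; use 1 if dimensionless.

kat = s⁻¹·mol.
So kat² = s⁻²·mol².
F = kg⁻¹·m⁻²·s⁴·A².
So F⁻² = kg²·m⁴·s⁻⁸·A⁻⁴.
Combining: K·kat²·F⁻² = K · (s⁻²·mol²) · (kg²·m⁴·s⁻⁸·A⁻⁴) = kg²·m⁴·s⁻¹⁰·A⁻⁴·K·mol².

kg²·m⁴·s⁻¹⁰·A⁻⁴·K·mol²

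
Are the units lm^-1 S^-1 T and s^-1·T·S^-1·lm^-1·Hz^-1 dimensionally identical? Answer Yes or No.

Yes

Left side:
  lm = cd·sr = cd (luminous flux; sr is dimensionless).
  So lm⁻¹ = cd⁻¹.
  S = 1/Ω (conductance is reciprocal resistance),
      = kg⁻¹·m⁻²·s³·A².
  So S⁻¹ = kg·m²·s⁻³·A⁻².
  T = Wb/m² (flux density = flux per area),
      = kg·s⁻²·A⁻¹.
  Combining: lm⁻¹·S⁻¹·T = cd⁻¹ · (kg·m²·s⁻³·A⁻²) · (kg·s⁻²·A⁻¹) = kg²·m²·s⁻⁵·A⁻³·cd⁻¹.
Right side:
  T = Wb/m² (flux density = flux per area),
      = kg·s⁻²·A⁻¹.
  S = 1/Ω (conductance is reciprocal resistance),
      = kg⁻¹·m⁻²·s³·A².
  So S⁻¹ = kg·m²·s⁻³·A⁻².
  lm = cd·sr = cd (luminous flux; sr is dimensionless).
  So lm⁻¹ = cd⁻¹.
  Hz = 1/s = s⁻¹ (frequency is cycles per second).
  So Hz⁻¹ = s.
  Combining: s⁻¹·T·S⁻¹·lm⁻¹·Hz⁻¹ = s⁻¹ · (kg·s⁻²·A⁻¹) · (kg·m²·s⁻³·A⁻²) · cd⁻¹ · s = kg²·m²·s⁻⁵·A⁻³·cd⁻¹.
Both reduce to kg²·m²·s⁻⁵·A⁻³·cd⁻¹.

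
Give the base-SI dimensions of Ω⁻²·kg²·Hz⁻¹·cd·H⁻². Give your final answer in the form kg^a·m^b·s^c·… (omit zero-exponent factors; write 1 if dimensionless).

Ω = kg·m²·s⁻³·A⁻².
So Ω⁻² = kg⁻²·m⁻⁴·s⁶·A⁴.
Hz = s⁻¹.
So Hz⁻¹ = s.
H = kg·m²·s⁻²·A⁻².
So H⁻² = kg⁻²·m⁻⁴·s⁴·A⁴.
Combining: Ω⁻²·kg²·Hz⁻¹·cd·H⁻² = (kg⁻²·m⁻⁴·s⁶·A⁴) · kg² · s · cd · (kg⁻²·m⁻⁴·s⁴·A⁴) = kg⁻²·m⁻⁸·s¹¹·A⁸·cd.

kg⁻²·m⁻⁸·s¹¹·A⁸·cd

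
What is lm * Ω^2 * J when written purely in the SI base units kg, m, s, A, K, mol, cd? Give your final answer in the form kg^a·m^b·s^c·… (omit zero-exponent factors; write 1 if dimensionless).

lm = cd·sr = cd (luminous flux; sr is dimensionless).
Ω = V/A (resistance = voltage per current),
    = kg·m²·s⁻³·A⁻².
So Ω² = kg²·m⁴·s⁻⁶·A⁻⁴.
J = N·m (work = force × distance),
    = kg·m²·s⁻².
Combining: lm·Ω²·J = cd · (kg²·m⁴·s⁻⁶·A⁻⁴) · (kg·m²·s⁻²) = kg³·m⁶·s⁻⁸·A⁻⁴·cd.

kg³·m⁶·s⁻⁸·A⁻⁴·cd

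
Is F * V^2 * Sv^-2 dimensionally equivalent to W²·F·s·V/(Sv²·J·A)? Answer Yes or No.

Left side:
  F = kg⁻¹·m⁻²·s⁴·A².
  V = kg·m²·s⁻³·A⁻¹.
  So V² = kg²·m⁴·s⁻⁶·A⁻².
  Sv = m²·s⁻².
  So Sv⁻² = m⁻⁴·s⁴.
  Combining: F·V²·Sv⁻² = (kg⁻¹·m⁻²·s⁴·A²) · (kg²·m⁴·s⁻⁶·A⁻²) · (m⁻⁴·s⁴) = kg·m⁻²·s².
Right side:
  Sv = J/kg (equivalent dose = energy per mass),
      = m²·s⁻².
  So Sv⁻² = m⁻⁴·s⁴.
  J = N·m (work = force × distance),
      = kg·m²·s⁻².
  So J⁻¹ = kg⁻¹·m⁻²·s².
  W = J/s (power = energy per time),
      = kg·m²·s⁻³.
  So W² = kg²·m⁴·s⁻⁶.
  F = C/V (capacitance = charge per voltage),
      = A·s/(kg·m²·s⁻³·A⁻¹) (substituting C and V),
      = kg⁻¹·m⁻²·s⁴·A².
  V = W/A (potential = power per current),
      = kg·m²·s⁻³·A⁻¹.
  Combining: Sv⁻²·J⁻¹·W²·F·s·V·A⁻¹ = (m⁻⁴·s⁴) · (kg⁻¹·m⁻²·s²) · (kg²·m⁴·s⁻⁶) · (kg⁻¹·m⁻²·s⁴·A²) · s · (kg·m²·s⁻³·A⁻¹) · A⁻¹ = kg·m⁻²·s².
Both reduce to kg·m⁻²·s².

Yes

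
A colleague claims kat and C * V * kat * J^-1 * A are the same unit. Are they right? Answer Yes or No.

No

Left side:
  kat = mol/s = s⁻¹·mol (catalytic activity).
Right side:
  C = A·s = s·A (charge = current × time).
  V = W/A (potential = power per current),
      = kg·m²·s⁻³·A⁻¹.
  kat = mol/s = s⁻¹·mol (catalytic activity).
  J = N·m (work = force × distance),
      = kg·m²·s⁻².
  So J⁻¹ = kg⁻¹·m⁻²·s².
  Combining: C·V·kat·J⁻¹·A = (s·A) · (kg·m²·s⁻³·A⁻¹) · (s⁻¹·mol) · (kg⁻¹·m⁻²·s²) · A = s⁻¹·A·mol.
Left is s⁻¹·mol; right is s⁻¹·A·mol — different.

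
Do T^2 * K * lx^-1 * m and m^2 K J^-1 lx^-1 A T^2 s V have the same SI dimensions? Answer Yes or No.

Left side:
  T = kg·s⁻²·A⁻¹.
  So T² = kg²·s⁻⁴·A⁻².
  lx = m⁻²·cd.
  So lx⁻¹ = m²·cd⁻¹.
  Combining: T²·K·lx⁻¹·m = (kg²·s⁻⁴·A⁻²) · K · (m²·cd⁻¹) · m = kg²·m³·s⁻⁴·A⁻²·K·cd⁻¹.
Right side:
  J = kg·m²·s⁻².
  So J⁻¹ = kg⁻¹·m⁻²·s².
  lx = m⁻²·cd.
  So lx⁻¹ = m²·cd⁻¹.
  T = kg·s⁻²·A⁻¹.
  So T² = kg²·s⁻⁴·A⁻².
  V = kg·m²·s⁻³·A⁻¹.
  Combining: m²·K·J⁻¹·lx⁻¹·A·T²·s·V = m² · K · (kg⁻¹·m⁻²·s²) · (m²·cd⁻¹) · A · (kg²·s⁻⁴·A⁻²) · s · (kg·m²·s⁻³·A⁻¹) = kg²·m⁴·s⁻⁴·A⁻²·K·cd⁻¹.
Left is kg²·m³·s⁻⁴·A⁻²·K·cd⁻¹; right is kg²·m⁴·s⁻⁴·A⁻²·K·cd⁻¹ — different.

No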